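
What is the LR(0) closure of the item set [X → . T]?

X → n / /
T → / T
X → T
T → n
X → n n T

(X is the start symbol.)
To compute CLOSURE, for each item [A → α.Bβ] where B is a non-terminal, add [B → .γ] for all productions B → γ; repeat for the newly added items until nothing changes.

Start with: [X → . T]
  [X → . T] has the dot before T: add [T → . / T], [T → . n]
No further items can be added.

CLOSURE = { [T → . / T], [T → . n], [X → . T] }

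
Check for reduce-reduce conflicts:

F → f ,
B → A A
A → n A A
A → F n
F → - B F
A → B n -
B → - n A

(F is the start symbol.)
Yes — I14: [A → n A A .] vs [B → A A .]

A reduce-reduce conflict occurs when an LR(0) state has two complete items [A → α .] and [B → β .] — both call for a reduction, and with no lookahead the parser cannot choose between them.

Augment with F' → F and build the canonical LR(0) collection (I0 = CLOSURE({[F' → . F]}), then GOTO on every symbol after a dot until no new states appear). It has 20 states:
  I0: { [F → . - B F], [F → . f ,], [F' → . F] }  — shift
  I1: { [A → . B n -], [A → . F n], [A → . n A A], [B → . - n A], [B → . A A], [F → - . B F], [F → . - B F], [F → . f ,] }  — shift
  I2: { [F' → F .] }  — accept
  I3: { [F → f . ,] }  — shift
  I4: { [F → f , .] }  — reduce
  I5: { [A → . B n -], [A → . F n], [A → . n A A], [B → - . n A], [B → . - n A], [B → . A A], [F → - . B F], [F → . - B F], [F → . f ,] }  — shift
  I6: { [A → . B n -], [A → . F n], [A → . n A A], [B → . - n A], [B → . A A], [B → A . A], [F → . - B F], [F → . f ,] }  — shift
  I7: { [A → B . n -], [F → - B . F], [F → . - B F], [F → . f ,] }  — shift
  I8: { [A → F . n] }  — shift
  I9: { [A → . B n -], [A → . F n], [A → . n A A], [A → n . A A], [B → . - n A], [B → . A A], [F → . - B F], [F → . f ,] }  — shift
  I10: { [A → . B n -], [A → . F n], [A → . n A A], [A → n A . A], [B → . - n A], [B → . A A], [B → A . A], [F → . - B F], [F → . f ,] }  — shift
  I11: { [A → B . n -] }  — shift
  I12: { [A → B n . -] }  — shift
  I13: { [A → B n - .] }  — reduce
  I14: { [A → . B n -], [A → . F n], [A → . n A A], [A → n A A .], [B → . - n A], [B → . A A], [B → A . A], [B → A A .], [F → . - B F], [F → . f ,] }  — shift, 2 reduces
  I15: { [A → . B n -], [A → . F n], [A → . n A A], [B → . - n A], [B → . A A], [B → A . A], [B → A A .], [F → . - B F], [F → . f ,] }  — shift, reduce
  I16: { [A → F n .] }  — reduce
  I17: { [F → - B F .] }  — reduce
  I18: { [A → . B n -], [A → . F n], [A → . n A A], [A → n . A A], [B → - n . A], [B → . - n A], [B → . A A], [F → . - B F], [F → . f ,] }  — shift
  I19: { [A → . B n -], [A → . F n], [A → . n A A], [A → n A . A], [B → - n A .], [B → . - n A], [B → . A A], [B → A . A], [F → . - B F], [F → . f ,] }  — shift, reduce

I14 contains complete items [A → n A A .], [B → A A .] — reduce-reduce conflict.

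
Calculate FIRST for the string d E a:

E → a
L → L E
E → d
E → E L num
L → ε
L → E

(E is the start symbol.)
To compute FIRST(d E a), process the symbols left to right:
Symbol d is a terminal. Add 'd' and stop.
FIRST(d E a) = { 'd' }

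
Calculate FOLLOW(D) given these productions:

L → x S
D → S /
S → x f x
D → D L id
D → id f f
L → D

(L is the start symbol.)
In D → D L id: D is followed by L id, add FIRST(L id) \ {ε} = { 'id', 'x' }
In L → D: D is at the end, add FOLLOW(L)

The FOLLOW sets referred to above (computed the same way, to a fixed point):
  FOLLOW(L) = { $, 'id' }

Taking the union: FOLLOW(D) = { $, 'id', 'x' }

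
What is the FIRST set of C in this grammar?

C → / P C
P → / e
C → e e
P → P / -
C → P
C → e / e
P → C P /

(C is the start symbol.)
FIRST sets of the other non-terminals involved (by the same procedure, iterated to a fixed point):
  FIRST(P) = { '/', 'e' }

From C → / P C:
  - '/' is a terminal: add '/' and stop
From C → e e:
  - e is a terminal: add 'e' and stop
From C → P:
  - P is a non-terminal: add FIRST(P) \ {ε} = { '/', 'e' }
    P is not nullable, so stop
From C → e / e:
  - e is a terminal: add 'e' and stop

Collecting: FIRST(C) = { '/', 'e' }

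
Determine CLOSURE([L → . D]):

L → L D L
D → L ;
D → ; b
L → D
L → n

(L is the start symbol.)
To compute CLOSURE, for each item [A → α.Bβ] where B is a non-terminal, add [B → .γ] for all productions B → γ; repeat for the newly added items until nothing changes.

Start with: [L → . D]
  [L → . D] has the dot before D: add [D → . L ;], [D → . ; b]
  [D → . L ;] has the dot before L: add [L → . L D L], [L → . n]
No further items can be added.

CLOSURE = { [D → . ; b], [D → . L ;], [L → . D], [L → . L D L], [L → . n] }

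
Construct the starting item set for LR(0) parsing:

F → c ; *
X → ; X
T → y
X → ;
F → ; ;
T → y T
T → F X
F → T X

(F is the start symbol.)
First, augment the grammar with F' → F
I₀ = CLOSURE({ [F' → . F] }):
  [F' → . F] has the dot before F: add [F → . c ; *], [F → . ; ;], [F → . T X]
  [F → . T X] has the dot before T: add [T → . y], [T → . y T], [T → . F X]
No further items can be added.

I₀ = { [F → . ; ;], [F → . T X], [F → . c ; *], [F' → . F], [T → . F X], [T → . y T], [T → . y] }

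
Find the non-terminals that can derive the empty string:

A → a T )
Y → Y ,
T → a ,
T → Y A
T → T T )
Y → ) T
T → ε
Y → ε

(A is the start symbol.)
{ 'T', 'Y' }

A non-terminal is nullable if it can derive ε (the empty string): either it has an ε-production, or it has a production whose right-hand side consists entirely of nullable non-terminals.

ε-productions: T → ε, Y → ε
So T, Y are immediately nullable.
No further non-terminal can be added: every production for the remaining non-terminals contains a terminal or a non-nullable non-terminal.
Nullable = { 'T', 'Y' }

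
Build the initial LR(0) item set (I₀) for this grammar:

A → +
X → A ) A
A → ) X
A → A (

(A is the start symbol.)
{ [A → . ) X], [A → . +], [A → . A (], [A' → . A] }

First, augment the grammar with A' → A
I₀ = CLOSURE({ [A' → . A] }):
  [A' → . A] has the dot before A: add [A → . +], [A → . ) X], [A → . A (]
No further items can be added.

I₀ = { [A → . ) X], [A → . +], [A → . A (], [A' → . A] }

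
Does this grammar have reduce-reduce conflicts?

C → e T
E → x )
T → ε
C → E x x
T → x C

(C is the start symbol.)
No reduce-reduce conflicts

A reduce-reduce conflict occurs when an LR(0) state has two complete items [A → α .] and [B → β .] — both call for a reduction, and with no lookahead the parser cannot choose between them.

Augment with C' → C and build the canonical LR(0) collection (I0 = CLOSURE({[C' → . C]}), then GOTO on every symbol after a dot until no new states appear). It has 11 states:
  I0: { [C → . E x x], [C → . e T], [C' → . C], [E → . x )] }  — shift
  I1: { [C' → C .] }  — accept
  I2: { [C → E . x x] }  — shift
  I3: { [C → e . T], [T → . x C], [T → .] }  — shift, reduce
  I4: { [E → x . )] }  — shift
  I5: { [E → x ) .] }  — reduce
  I6: { [C → e T .] }  — reduce
  I7: { [C → . E x x], [C → . e T], [E → . x )], [T → x . C] }  — shift
  I8: { [T → x C .] }  — reduce
  I9: { [C → E x . x] }  — shift
  I10: { [C → E x x .] }  — reduce

No state contains more than one complete item.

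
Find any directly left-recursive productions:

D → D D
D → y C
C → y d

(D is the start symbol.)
Direct left recursion occurs when N → N α for some non-terminal N (the right-hand side begins with the left-hand side itself).

D → D D: LEFT RECURSIVE (starts with D)
D → y C: starts with y
C → y d: starts with y

The grammar has direct left recursion on: D.

Answer: Yes, D is left-recursive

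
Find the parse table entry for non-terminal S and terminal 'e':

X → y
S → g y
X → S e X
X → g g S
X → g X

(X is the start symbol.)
To find M[S, 'e'], we find productions for S where 'e' is in the predict set (PREDICT(N → α) = (FIRST(α) \ {ε}) ∪ (FOLLOW(N) if α ⇒* ε)).

S → g y: PREDICT = { 'g' }

M[S, 'e'] is empty (no production applies)

Answer: Empty (error entry)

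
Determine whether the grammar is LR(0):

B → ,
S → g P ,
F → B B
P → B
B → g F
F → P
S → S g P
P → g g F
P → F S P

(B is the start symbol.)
Augment with B' → B and build the canonical LR(0) collection (I0 = CLOSURE({[B' → . B]}), then GOTO on every symbol after a dot until no new states appear). It has 19 states:
  I0: { [B → . ,], [B → . g F], [B' → . B] }  — shift
  I1: { [B → , .] }  — reduce
  I2: { [B' → B .] }  — accept
  I3: { [B → . ,], [B → . g F], [B → g . F], [F → . B B], [F → . P], [P → . B], [P → . F S P], [P → . g g F] }  — shift
  I4: { [B → . ,], [B → . g F], [F → B . B], [P → B .] }  — shift, reduce
  I5: { [B → g F .], [P → F . S P], [S → . S g P], [S → . g P ,] }  — shift, reduce
  I6: { [F → P .] }  — reduce
  I7: { [B → . ,], [B → . g F], [B → g . F], [F → . B B], [F → . P], [P → . B], [P → . F S P], [P → . g g F], [P → g . g F] }  — shift
  I8: { [B → . ,], [B → . g F], [B → g . F], [F → . B B], [F → . P], [P → . B], [P → . F S P], [P → . g g F], [P → g . g F], [P → g g . F] }  — shift
  I9: { [B → g F .], [P → F . S P], [P → g g F .], [S → . S g P], [S → . g P ,] }  — shift, 2 reduces
  I10: { [B → . ,], [B → . g F], [F → . B B], [F → . P], [P → . B], [P → . F S P], [P → . g g F], [P → F S . P], [S → S . g P] }  — shift
  I11: { [B → . ,], [B → . g F], [F → . B B], [F → . P], [P → . B], [P → . F S P], [P → . g g F], [S → g . P ,] }  — shift
  I12: { [P → F . S P], [S → . S g P], [S → . g P ,] }  — shift
  I13: { [F → P .], [S → g P . ,] }  — shift, reduce
  I14: { [S → g P , .] }  — reduce
  I15: { [F → P .], [P → F S P .] }  — 2 reduces
  I16: { [B → . ,], [B → . g F], [B → g . F], [F → . B B], [F → . P], [P → . B], [P → . F S P], [P → . g g F], [P → g . g F], [S → S g . P] }  — shift
  I17: { [F → P .], [S → S g P .] }  — 2 reduces
  I18: { [F → B B .] }  — reduce

Conflict in state I4:
  Shift-reduce conflict between [P → B .] and [B → . ,]
So the grammar is NOT LR(0).

Answer: No. Shift-reduce conflict between [P → B .] and [B → . ,]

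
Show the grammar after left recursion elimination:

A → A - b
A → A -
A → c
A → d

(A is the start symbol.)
A → c A'
A → d A'
A' → - b A'
A' → - A'
A' → ε

A is directly left-recursive. The standard transformation for
  A → A α₁ | ... | A α_m | β₁ | ... | β_n
is
  A  → β₁ A' | ... | β_n A'
  A' → α₁ A' | ... | α_m A' | ε

A → c becomes A → c A'
A → d becomes A → d A'
A → A - b becomes A' → - b A'
A → A - becomes A' → - A'
Add A' → ε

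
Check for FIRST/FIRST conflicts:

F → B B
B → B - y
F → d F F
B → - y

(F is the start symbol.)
A FIRST/FIRST conflict occurs when two productions N → α and N → β for the same non-terminal have FIRST(α) ∩ FIRST(β) ≠ ∅ (with ε ∈ FIRST of a nullable right-hand side, so two nullable alternatives also conflict).

FIRST sets of the non-terminals at (or reachable through a nullable prefix from) the front of some alternative:
  FIRST(B) = { '-' }

Productions for F:
  F → B B: FIRST = { '-' }
  F → d F F: FIRST = { 'd' }
Productions for B:
  B → B - y: FIRST = { '-' }
  B → - y: FIRST = { '-' }

Conflict for B: B → B - y and B → - y
  Overlap: { '-' }

Answer: Yes. B → B '-' y / B → '-' y on { '-' }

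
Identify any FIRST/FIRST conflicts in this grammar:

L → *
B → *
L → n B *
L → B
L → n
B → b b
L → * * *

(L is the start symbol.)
A FIRST/FIRST conflict occurs when two productions N → α and N → β for the same non-terminal have FIRST(α) ∩ FIRST(β) ≠ ∅ (with ε ∈ FIRST of a nullable right-hand side, so two nullable alternatives also conflict).

FIRST sets of the non-terminals at (or reachable through a nullable prefix from) the front of some alternative:
  FIRST(B) = { '*', 'b' }

Productions for L:
  L → *: FIRST = { '*' }
  L → n B *: FIRST = { 'n' }
  L → B: FIRST = { '*', 'b' }
  L → n: FIRST = { 'n' }
  L → * * *: FIRST = { '*' }
Productions for B:
  B → *: FIRST = { '*' }
  B → b b: FIRST = { 'b' }

Conflict for L: L → * and L → B
  Overlap: { '*' }
Conflict for L: L → * and L → * * *
  Overlap: { '*' }
Conflict for L: L → n B * and L → n
  Overlap: { 'n' }
Conflict for L: L → B and L → * * *
  Overlap: { '*' }

Answer: Yes. L → '*' / L → B on { '*' }; L → '*' / L → '*' '*' '*' on { '*' }; L → n B '*' / L → n on { 'n' }; L → B / L → '*' '*' '*' on { '*' }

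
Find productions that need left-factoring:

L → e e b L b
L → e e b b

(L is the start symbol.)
Left-factoring is needed when two productions for the same non-terminal
share a common prefix on the right-hand side.

Productions for L:
  L → e e b L b
  L → e e b b

Found common prefix 'e e b' in productions for L

Answer: Yes, L has productions with common prefix 'e e b'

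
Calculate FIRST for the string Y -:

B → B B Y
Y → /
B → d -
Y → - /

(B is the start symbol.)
{ '-', '/' }

FIRST sets of the non-terminals involved (from the grammar, by fixed-point iteration):
  FIRST(Y) = { '-', '/' }

To compute FIRST(Y -), process the symbols left to right:
Symbol Y is a non-terminal. Add FIRST(Y) \ {ε} = { '-', '/' }
Y is not nullable (ε ∉ FIRST(Y)), so stop here.
FIRST(Y -) = { '-', '/' }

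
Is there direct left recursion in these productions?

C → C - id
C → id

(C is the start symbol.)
Yes, C is left-recursive

C → C - id: LEFT RECURSIVE (starts with C)
C → id: starts with id

The grammar has direct left recursion on: C.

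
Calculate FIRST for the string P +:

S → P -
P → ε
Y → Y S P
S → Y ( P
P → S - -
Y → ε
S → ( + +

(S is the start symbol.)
{ '(', '+', '-' }

FIRST sets of the non-terminals involved (from the grammar, by fixed-point iteration):
  FIRST(P) = { '(', '-', ε }

To compute FIRST(P +), process the symbols left to right:
Symbol P is a non-terminal. Add FIRST(P) \ {ε} = { '(', '-' }
P is nullable (ε ∈ FIRST(P)), continue to the next symbol.
Symbol + is a terminal. Add '+' and stop.
FIRST(P +) = { '(', '+', '-' }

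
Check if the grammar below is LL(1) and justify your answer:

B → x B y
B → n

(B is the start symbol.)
A grammar is LL(1) if for each non-terminal N with multiple productions, the predict sets of those productions are pairwise disjoint, where PREDICT(N → α) = (FIRST(α) \ {ε}) ∪ (FOLLOW(N) if α ⇒* ε).

For B:
  PREDICT(B → x B y) = { 'x' }
  PREDICT(B → n) = { 'n' }

All predict sets are disjoint. The grammar IS LL(1).

Answer: Yes, the grammar is LL(1).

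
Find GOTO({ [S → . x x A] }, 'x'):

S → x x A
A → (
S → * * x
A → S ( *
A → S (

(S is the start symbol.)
GOTO(I, 'x') = CLOSURE({ [A → αX.β] : [A → α.Xβ] ∈ I, X = 'x' })

Items with dot before 'x', with the dot advanced:
  [S → . x x A] → [S → x . x A]
Closure adds nothing (no advanced item has the dot before a non-terminal).

GOTO = { [S → x . x A] }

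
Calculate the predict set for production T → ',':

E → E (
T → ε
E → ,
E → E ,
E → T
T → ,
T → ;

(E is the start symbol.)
{ ',' }

PREDICT(T → ',') = (FIRST(RHS) \ {ε}) ∪ (FOLLOW(T) if ε ∈ FIRST(RHS), i.e. RHS ⇒* ε)
FIRST(',') = { ',' }
ε ∉ FIRST(','), so FOLLOW(T) is not added.
PREDICT(T → ',') = { ',' }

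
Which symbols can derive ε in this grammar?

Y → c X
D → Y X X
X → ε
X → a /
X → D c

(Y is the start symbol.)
{ 'X' }

A non-terminal is nullable if it can derive ε (the empty string): either it has an ε-production, or it has a production whose right-hand side consists entirely of nullable non-terminals.

ε-productions: X → ε
So X is immediately nullable.
No further non-terminal can be added: every production for the remaining non-terminals contains a terminal or a non-nullable non-terminal.
Nullable = { 'X' }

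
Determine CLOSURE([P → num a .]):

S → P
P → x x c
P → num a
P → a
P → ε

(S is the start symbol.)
Start with: [P → num a .]
The dot is at the end, so nothing is added.

CLOSURE = { [P → num a .] }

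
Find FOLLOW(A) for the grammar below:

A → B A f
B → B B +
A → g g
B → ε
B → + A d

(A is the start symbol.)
{ $, 'd', 'f' }

A is the start symbol, so $ ∈ FOLLOW(A).
In A → B A f: A is followed by f, add FIRST(f) \ {ε} = { 'f' }
In B → + A d: A is followed by d, add FIRST(d) \ {ε} = { 'd' }

Taking the union: FOLLOW(A) = { $, 'd', 'f' }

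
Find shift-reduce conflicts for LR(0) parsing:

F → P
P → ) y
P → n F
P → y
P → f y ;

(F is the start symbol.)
A shift-reduce conflict occurs when an LR(0) state has both:
  - a complete (reduce) item [A → α .] (dot at the end), and
  - a shift item [B → β . c γ] (dot before a terminal).

Augment with F' → F and build the canonical LR(0) collection (I0 = CLOSURE({[F' → . F]}), then GOTO on every symbol after a dot until no new states appear). It has 11 states:
  I0: { [F → . P], [F' → . F], [P → . ) y], [P → . f y ;], [P → . n F], [P → . y] }  — shift
  I1: { [P → ) . y] }  — shift
  I2: { [F' → F .] }  — accept
  I3: { [F → P .] }  — reduce
  I4: { [P → f . y ;] }  — shift
  I5: { [F → . P], [P → . ) y], [P → . f y ;], [P → . n F], [P → . y], [P → n . F] }  — shift
  I6: { [P → y .] }  — reduce
  I7: { [P → n F .] }  — reduce
  I8: { [P → f y . ;] }  — shift
  I9: { [P → f y ; .] }  — reduce
  I10: { [P → ) y .] }  — reduce

No state contains both a complete item and a shift item.

Answer: No shift-reduce conflicts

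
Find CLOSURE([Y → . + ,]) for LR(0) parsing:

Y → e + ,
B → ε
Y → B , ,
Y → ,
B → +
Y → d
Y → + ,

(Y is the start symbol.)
{ [Y → . + ,] }

Start with: [Y → . + ,]
The dot precedes the terminal '+', so nothing is added.

CLOSURE = { [Y → . + ,] }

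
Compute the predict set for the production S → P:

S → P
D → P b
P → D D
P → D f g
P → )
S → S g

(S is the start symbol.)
PREDICT(S → P) = (FIRST(RHS) \ {ε}) ∪ (FOLLOW(S) if ε ∈ FIRST(RHS), i.e. RHS ⇒* ε)
FIRST(P) = { ')' }
FIRST(P) = { ')' }
ε ∉ FIRST(P), so FOLLOW(S) is not added.
PREDICT(S → P) = { ')' }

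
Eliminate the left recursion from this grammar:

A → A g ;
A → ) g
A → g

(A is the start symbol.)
A → ) g A'
A → g A'
A' → g ; A'
A' → ε

A is directly left-recursive. The standard transformation for
  A → A α₁ | ... | A α_m | β₁ | ... | β_n
is
  A  → β₁ A' | ... | β_n A'
  A' → α₁ A' | ... | α_m A' | ε

A → ) g becomes A → ) g A'
A → g becomes A → g A'
A → A g ; becomes A' → g ; A'
Add A' → ε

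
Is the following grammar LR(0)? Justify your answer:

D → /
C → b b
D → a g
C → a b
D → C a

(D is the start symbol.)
Augment with D' → D and build the canonical LR(0) collection (I0 = CLOSURE({[D' → . D]}), then GOTO on every symbol after a dot until no new states appear). It has 10 states:
  I0: { [C → . a b], [C → . b b], [D → . /], [D → . C a], [D → . a g], [D' → . D] }  — shift
  I1: { [D → / .] }  — reduce
  I2: { [D → C . a] }  — shift
  I3: { [D' → D .] }  — accept
  I4: { [C → a . b], [D → a . g] }  — shift
  I5: { [C → b . b] }  — shift
  I6: { [C → b b .] }  — reduce
  I7: { [C → a b .] }  — reduce
  I8: { [D → a g .] }  — reduce
  I9: { [D → C a .] }  — reduce

Every state is either a pure shift/goto state or contains exactly one complete item and nothing to shift — no conflicts. The grammar is LR(0).

Answer: Yes, the grammar is LR(0)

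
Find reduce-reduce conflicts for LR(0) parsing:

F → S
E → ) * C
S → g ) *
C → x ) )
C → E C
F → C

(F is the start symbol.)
No reduce-reduce conflicts

Augment with F' → F and build the canonical LR(0) collection (I0 = CLOSURE({[F' → . F]}), then GOTO on every symbol after a dot until no new states appear). It has 15 states:
  I0: { [C → . E C], [C → . x ) )], [E → . ) * C], [F → . C], [F → . S], [F' → . F], [S → . g ) *] }  — shift
  I1: { [E → ) . * C] }  — shift
  I2: { [F → C .] }  — reduce
  I3: { [C → . E C], [C → . x ) )], [C → E . C], [E → . ) * C] }  — shift
  I4: { [F' → F .] }  — accept
  I5: { [F → S .] }  — reduce
  I6: { [S → g . ) *] }  — shift
  I7: { [C → x . ) )] }  — shift
  I8: { [C → x ) . )] }  — shift
  I9: { [C → x ) ) .] }  — reduce
  I10: { [S → g ) . *] }  — shift
  I11: { [S → g ) * .] }  — reduce
  I12: { [C → E C .] }  — reduce
  I13: { [C → . E C], [C → . x ) )], [E → ) * . C], [E → . ) * C] }  — shift
  I14: { [E → ) * C .] }  — reduce

No state contains more than one complete item.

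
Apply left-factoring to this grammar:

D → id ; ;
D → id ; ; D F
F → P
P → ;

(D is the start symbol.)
D → id ; ; D'
D' → ε
D' → D F
F → P
P → ;

Left-factoring transforms A → αβ₁ | αβ₂ into A → αA' and A' → β₁ | β₂
(α is the longest common prefix among the alternatives). Repeat until
no nonterminal has two alternatives with a common prefix.

Round 1: D has alternatives sharing prefix 'id ; ;'. Introduce D': D → id ; ; D'
  Add: D' → ε
  Add: D' → D F

No remaining common prefixes — done.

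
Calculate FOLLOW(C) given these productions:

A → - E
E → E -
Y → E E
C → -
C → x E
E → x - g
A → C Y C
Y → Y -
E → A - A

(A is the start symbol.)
{ $, '-', 'x' }

To compute FOLLOW(C), find every occurrence of C on a right-hand side N → α C β: add FIRST(β) \ {ε}, and if β is empty or nullable also add FOLLOW(N). Iterate to a fixed point.

In A → C Y C: C is followed by Y C, add FIRST(Y C) \ {ε} = { '-', 'x' }
In A → C Y C: C is at the end, add FOLLOW(A)

The FOLLOW sets referred to above (computed the same way, to a fixed point):
  FOLLOW(A) = { $, '-', 'x' }

Taking the union: FOLLOW(C) = { $, '-', 'x' }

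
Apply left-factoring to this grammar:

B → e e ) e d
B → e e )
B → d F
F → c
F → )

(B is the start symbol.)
B → e e ) B'
B' → e d
B' → ε
B → d F
F → c
F → )

Left-factoring transforms A → αβ₁ | αβ₂ into A → αA' and A' → β₁ | β₂
(α is the longest common prefix among the alternatives). Repeat until
no nonterminal has two alternatives with a common prefix.

Round 1: B has alternatives sharing prefix 'e e )'. Introduce B': B → e e ) B'
  Add: B' → e d
  Add: B' → ε

No remaining common prefixes — done.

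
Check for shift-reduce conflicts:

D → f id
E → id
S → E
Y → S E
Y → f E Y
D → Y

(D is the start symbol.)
Augment with D' → D and build the canonical LR(0) collection (I0 = CLOSURE({[D' → . D]}), then GOTO on every symbol after a dot until no new states appear). It has 12 states:
  I0: { [D → . Y], [D → . f id], [D' → . D], [E → . id], [S → . E], [Y → . S E], [Y → . f E Y] }  — shift
  I1: { [D' → D .] }  — accept
  I2: { [S → E .] }  — reduce
  I3: { [E → . id], [Y → S . E] }  — shift
  I4: { [D → Y .] }  — reduce
  I5: { [D → f . id], [E → . id], [Y → f . E Y] }  — shift
  I6: { [E → id .] }  — reduce
  I7: { [E → . id], [S → . E], [Y → . S E], [Y → . f E Y], [Y → f E . Y] }  — shift
  I8: { [D → f id .], [E → id .] }  — 2 reduces
  I9: { [Y → f E Y .] }  — reduce
  I10: { [E → . id], [Y → f . E Y] }  — shift
  I11: { [Y → S E .] }  — reduce

No state contains both a complete item and a shift item.

Answer: No shift-reduce conflicts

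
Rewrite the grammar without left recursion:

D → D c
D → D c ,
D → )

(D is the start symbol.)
D is directly left-recursive. The standard transformation for
  A → A α₁ | ... | A α_m | β₁ | ... | β_n
is
  A  → β₁ A' | ... | β_n A'
  A' → α₁ A' | ... | α_m A' | ε

D → ) becomes D → ) D'
D → D c becomes D' → c D'
D → D c , becomes D' → c , D'
Add D' → ε

Resulting grammar:
D → ) D'
D' → c D'
D' → c , D'
D' → ε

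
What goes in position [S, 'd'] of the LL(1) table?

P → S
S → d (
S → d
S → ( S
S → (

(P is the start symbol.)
S → d (, S → d

To find M[S, 'd'], we find productions for S where 'd' is in the predict set (PREDICT(N → α) = (FIRST(α) \ {ε}) ∪ (FOLLOW(N) if α ⇒* ε)).

S → d (: PREDICT = { 'd' }
  'd' is in predict set, so this production goes in M[S, 'd']
S → d: PREDICT = { 'd' }
  'd' is in predict set, so this production goes in M[S, 'd']
S → ( S: PREDICT = { '(' }
S → (: PREDICT = { '(' }

M[S, 'd'] = S → d (, S → d  (a multiply-defined cell — the grammar is not LL(1))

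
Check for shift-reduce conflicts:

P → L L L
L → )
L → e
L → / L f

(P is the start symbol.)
No shift-reduce conflicts

Augment with P' → P and build the canonical LR(0) collection (I0 = CLOSURE({[P' → . P]}), then GOTO on every symbol after a dot until no new states appear). It has 10 states:
  I0: { [L → . )], [L → . / L f], [L → . e], [P → . L L L], [P' → . P] }  — shift
  I1: { [L → ) .] }  — reduce
  I2: { [L → . )], [L → . / L f], [L → . e], [L → / . L f] }  — shift
  I3: { [L → . )], [L → . / L f], [L → . e], [P → L . L L] }  — shift
  I4: { [P' → P .] }  — accept
  I5: { [L → e .] }  — reduce
  I6: { [L → . )], [L → . / L f], [L → . e], [P → L L . L] }  — shift
  I7: { [P → L L L .] }  — reduce
  I8: { [L → / L . f] }  — shift
  I9: { [L → / L f .] }  — reduce

No state contains both a complete item and a shift item.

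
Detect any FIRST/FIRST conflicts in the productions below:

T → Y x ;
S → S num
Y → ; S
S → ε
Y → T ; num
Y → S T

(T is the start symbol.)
Yes. Y → ';' S / Y → T ';' num on { ';' }; Y → ';' S / Y → S T on { ';' }; Y → T ';' num / Y → S T on { ';', 'num' }

A FIRST/FIRST conflict occurs when two productions N → α and N → β for the same non-terminal have FIRST(α) ∩ FIRST(β) ≠ ∅ (with ε ∈ FIRST of a nullable right-hand side, so two nullable alternatives also conflict).

FIRST sets of the non-terminals at (or reachable through a nullable prefix from) the front of some alternative:
  FIRST(S) = { 'num', ε }
  FIRST(T) = { ';', 'num' }

Productions for S:
  S → S num: FIRST = { 'num' }
  S → ε: FIRST = { ε }
Productions for Y:
  Y → ; S: FIRST = { ';' }
  Y → T ; num: FIRST = { ';', 'num' }
  Y → S T: FIRST = { ';', 'num' }
T has only one production, so no FIRST/FIRST conflict is possible there.

Conflict for Y: Y → ; S and Y → T ; num
  Overlap: { ';' }
Conflict for Y: Y → ; S and Y → S T
  Overlap: { ';' }
Conflict for Y: Y → T ; num and Y → S T
  Overlap: { ';', 'num' }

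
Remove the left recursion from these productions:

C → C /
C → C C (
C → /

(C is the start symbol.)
C is directly left-recursive. The standard transformation for
  A → A α₁ | ... | A α_m | β₁ | ... | β_n
is
  A  → β₁ A' | ... | β_n A'
  A' → α₁ A' | ... | α_m A' | ε

C → / becomes C → / C'
C → C / becomes C' → / C'
C → C C ( becomes C' → C ( C'
Add C' → ε

Resulting grammar:
C → / C'
C' → / C'
C' → C ( C'
C' → ε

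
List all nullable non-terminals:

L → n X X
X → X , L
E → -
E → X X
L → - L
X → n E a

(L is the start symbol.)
A non-terminal is nullable if it can derive ε (the empty string): either it has an ε-production, or it has a production whose right-hand side consists entirely of nullable non-terminals.

There are no ε-productions, so no non-terminal can derive ε.
No non-terminals are nullable.

Answer: None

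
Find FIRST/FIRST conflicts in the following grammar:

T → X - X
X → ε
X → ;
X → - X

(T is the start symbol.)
Productions for X:
  X → ε: FIRST = { ε }
  X → ;: FIRST = { ';' }
  X → - X: FIRST = { '-' }
T has only one production, so no FIRST/FIRST conflict is possible there.

All alternatives of each non-terminal have pairwise disjoint FIRST sets.

Answer: No FIRST/FIRST conflicts.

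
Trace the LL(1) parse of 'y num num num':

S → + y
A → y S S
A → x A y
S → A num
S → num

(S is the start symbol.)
LL(1) parsing maintains a stack (initially the start symbol over $) and the input. At each step: if the stack top is a terminal, match it against the current input token; if it is a non-terminal N, replace it with the RHS of M[N, lookahead] (the unique production whose predict set contains the lookahead).

Stack is shown with the top on the left.

Stack        Input            Action
------------------------------------
S $          y num num num $  output S → A num
A num $      y num num num $  output A → y S S
y S S num $  y num num num $  match 'y'
S S num $    num num num $    output S → num
num S num $  num num num $    match 'num'
S num $      num num $        output S → num
num num $    num num $        match 'num'
num $        num $            match 'num'
$            $                accept

The string is accepted.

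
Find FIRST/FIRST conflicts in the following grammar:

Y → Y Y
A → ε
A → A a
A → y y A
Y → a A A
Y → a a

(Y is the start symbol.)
Yes. Y → Y Y / Y → a A A on { 'a' }; Y → Y Y / Y → a a on { 'a' }; Y → a A A / Y → a a on { 'a' }; A → A a / A → y y A on { 'y' }

A FIRST/FIRST conflict occurs when two productions N → α and N → β for the same non-terminal have FIRST(α) ∩ FIRST(β) ≠ ∅ (with ε ∈ FIRST of a nullable right-hand side, so two nullable alternatives also conflict).

FIRST sets of the non-terminals at (or reachable through a nullable prefix from) the front of some alternative:
  FIRST(Y) = { 'a' }
  FIRST(A) = { 'a', 'y', ε }

Productions for Y:
  Y → Y Y: FIRST = { 'a' }
  Y → a A A: FIRST = { 'a' }
  Y → a a: FIRST = { 'a' }
Productions for A:
  A → ε: FIRST = { ε }
  A → A a: FIRST = { 'a', 'y' }
  A → y y A: FIRST = { 'y' }

Conflict for Y: Y → Y Y and Y → a A A
  Overlap: { 'a' }
Conflict for Y: Y → Y Y and Y → a a
  Overlap: { 'a' }
Conflict for Y: Y → a A A and Y → a a
  Overlap: { 'a' }
Conflict for A: A → A a and A → y y A
  Overlap: { 'y' }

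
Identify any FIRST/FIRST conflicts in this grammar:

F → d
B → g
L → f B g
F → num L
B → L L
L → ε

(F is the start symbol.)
No FIRST/FIRST conflicts.

A FIRST/FIRST conflict occurs when two productions N → α and N → β for the same non-terminal have FIRST(α) ∩ FIRST(β) ≠ ∅ (with ε ∈ FIRST of a nullable right-hand side, so two nullable alternatives also conflict).

FIRST sets of the non-terminals at (or reachable through a nullable prefix from) the front of some alternative:
  FIRST(L) = { 'f', ε }

Productions for F:
  F → d: FIRST = { 'd' }
  F → num L: FIRST = { 'num' }
Productions for B:
  B → g: FIRST = { 'g' }
  B → L L: FIRST = { 'f', ε }
Productions for L:
  L → f B g: FIRST = { 'f' }
  L → ε: FIRST = { ε }

All alternatives of each non-terminal have pairwise disjoint FIRST sets.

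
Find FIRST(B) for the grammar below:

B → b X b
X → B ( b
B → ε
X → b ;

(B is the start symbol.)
To compute FIRST(B), examine every production with B on the left-hand side, reading each right-hand side left to right until a non-nullable symbol is reached.

From B → b X b:
  - b is a terminal: add 'b' and stop
From B → ε:
  - ε-production, so ε ∈ FIRST(B)

Collecting: FIRST(B) = { 'b', ε }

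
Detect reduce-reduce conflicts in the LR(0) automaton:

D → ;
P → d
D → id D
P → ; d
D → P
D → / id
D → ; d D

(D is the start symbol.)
Augment with D' → D and build the canonical LR(0) collection (I0 = CLOSURE({[D' → . D]}), then GOTO on every symbol after a dot until no new states appear). It has 11 states:
  I0: { [D → . / id], [D → . ; d D], [D → . ;], [D → . P], [D → . id D], [D' → . D], [P → . ; d], [P → . d] }  — shift
  I1: { [D → / . id] }  — shift
  I2: { [D → ; . d D], [D → ; .], [P → ; . d] }  — shift, reduce
  I3: { [D' → D .] }  — accept
  I4: { [D → P .] }  — reduce
  I5: { [P → d .] }  — reduce
  I6: { [D → . / id], [D → . ; d D], [D → . ;], [D → . P], [D → . id D], [D → id . D], [P → . ; d], [P → . d] }  — shift
  I7: { [D → id D .] }  — reduce
  I8: { [D → . / id], [D → . ; d D], [D → . ;], [D → . P], [D → . id D], [D → ; d . D], [P → . ; d], [P → . d], [P → ; d .] }  — shift, reduce
  I9: { [D → ; d D .] }  — reduce
  I10: { [D → / id .] }  — reduce

No state contains more than one complete item.

Answer: No reduce-reduce conflicts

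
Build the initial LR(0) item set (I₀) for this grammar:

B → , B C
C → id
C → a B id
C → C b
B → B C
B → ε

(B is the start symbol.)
First, augment the grammar with B' → B
I₀ = CLOSURE({ [B' → . B] }):
  [B' → . B] has the dot before B: add [B → . , B C], [B → . B C], [B → .]
No further items can be added.

I₀ = { [B → . , B C], [B → . B C], [B → .], [B' → . B] }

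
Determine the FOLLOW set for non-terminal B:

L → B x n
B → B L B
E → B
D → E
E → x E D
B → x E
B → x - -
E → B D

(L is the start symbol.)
In L → B x n: B is followed by x n, add FIRST(x n) \ {ε} = { 'x' }
In B → B L B: B is followed by L B, add FIRST(L B) \ {ε} = { 'x' }
In B → B L B: B is at the end; this adds FOLLOW(B) to itself — nothing new
In E → B: B is at the end, add FOLLOW(E)
In E → B D: B is followed by D, add FIRST(D) \ {ε} = { 'x' }

The FOLLOW sets referred to above (computed the same way, to a fixed point):
  FOLLOW(E) = { 'x' }

Taking the union: FOLLOW(B) = { 'x' }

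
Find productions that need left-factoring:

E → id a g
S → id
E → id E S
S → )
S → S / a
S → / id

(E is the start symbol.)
Yes, E has productions with common prefix 'id'

Left-factoring is needed when two productions for the same non-terminal
share a common prefix on the right-hand side.

Productions for E:
  E → id a g
  E → id E S
Productions for S:
  S → id
  S → )
  S → S / a
  S → / id

Found common prefix 'id' in productions for E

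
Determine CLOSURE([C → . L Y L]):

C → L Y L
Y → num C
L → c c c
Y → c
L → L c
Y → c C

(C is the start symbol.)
{ [C → . L Y L], [L → . L c], [L → . c c c] }

To compute CLOSURE, for each item [A → α.Bβ] where B is a non-terminal, add [B → .γ] for all productions B → γ; repeat for the newly added items until nothing changes.

Start with: [C → . L Y L]
  [C → . L Y L] has the dot before L: add [L → . c c c], [L → . L c]
No further items can be added.

CLOSURE = { [C → . L Y L], [L → . L c], [L → . c c c] }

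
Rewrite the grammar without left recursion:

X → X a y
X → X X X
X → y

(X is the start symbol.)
X is directly left-recursive. The standard transformation for
  A → A α₁ | ... | A α_m | β₁ | ... | β_n
is
  A  → β₁ A' | ... | β_n A'
  A' → α₁ A' | ... | α_m A' | ε

X → y becomes X → y X'
X → X a y becomes X' → a y X'
X → X X X becomes X' → X X X'
Add X' → ε

Resulting grammar:
X → y X'
X' → a y X'
X' → X X X'
X' → ε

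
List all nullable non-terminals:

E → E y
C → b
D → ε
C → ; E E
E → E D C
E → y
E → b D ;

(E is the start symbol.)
{ 'D' }

ε-productions: D → ε
So D is immediately nullable.
No further non-terminal can be added: every production for the remaining non-terminals contains a terminal or a non-nullable non-terminal.
Nullable = { 'D' }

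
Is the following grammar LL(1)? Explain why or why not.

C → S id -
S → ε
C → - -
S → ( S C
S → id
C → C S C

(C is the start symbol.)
No. Predict set conflict for C: { '(', 'id' }

A grammar is LL(1) if for each non-terminal N with multiple productions, the predict sets of those productions are pairwise disjoint, where PREDICT(N → α) = (FIRST(α) \ {ε}) ∪ (FOLLOW(N) if α ⇒* ε).

Relevant sets:
  FIRST(S) = { '(', 'id', ε }
  FIRST(C) = { '(', '-', 'id' }
  FOLLOW(S) = { '(', '-', 'id' }

For C:
  PREDICT(C → S id '-') = { '(', 'id' }
  PREDICT(C → '-' '-') = { '-' }
  PREDICT(C → C S C) = { '(', '-', 'id' }
For S:
  PREDICT(S → ε) = { '(', '-', 'id' }
  PREDICT(S → '(' S C) = { '(' }
  PREDICT(S → id) = { 'id' }

Conflict found: Predict set conflict for C: { '(', 'id' }
The grammar is NOT LL(1).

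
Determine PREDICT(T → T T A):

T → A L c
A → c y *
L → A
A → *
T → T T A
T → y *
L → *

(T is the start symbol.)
PREDICT(T → T T A) = (FIRST(RHS) \ {ε}) ∪ (FOLLOW(T) if ε ∈ FIRST(RHS), i.e. RHS ⇒* ε)
FIRST(T) = { '*', 'c', 'y' }
FIRST(T T A) = { '*', 'c', 'y' }
ε ∉ FIRST(T T A), so FOLLOW(T) is not added.
PREDICT(T → T T A) = { '*', 'c', 'y' }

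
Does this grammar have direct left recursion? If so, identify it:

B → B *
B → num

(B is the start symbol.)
Yes, B is left-recursive

Direct left recursion occurs when N → N α for some non-terminal N (the right-hand side begins with the left-hand side itself).

B → B *: LEFT RECURSIVE (starts with B)
B → num: starts with num

The grammar has direct left recursion on: B.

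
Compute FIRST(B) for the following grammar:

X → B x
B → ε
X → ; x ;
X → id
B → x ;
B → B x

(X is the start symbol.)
From B → ε:
  - ε-production, so ε ∈ FIRST(B)
From B → x ;:
  - x is a terminal: add 'x' and stop
From B → B x:
  - B is the symbol being defined: contributes nothing new
    B is nullable, so continue to the next symbol
  - x is a terminal: add 'x' and stop

Collecting: FIRST(B) = { 'x', ε }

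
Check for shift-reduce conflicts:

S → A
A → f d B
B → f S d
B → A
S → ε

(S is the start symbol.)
Yes — I0: [S → .] vs [A → . f d B]; I7: [S → .] vs [A → . f d B]

A shift-reduce conflict occurs when an LR(0) state has both:
  - a complete (reduce) item [A → α .] (dot at the end), and
  - a shift item [B → β . c γ] (dot before a terminal).

Augment with S' → S and build the canonical LR(0) collection (I0 = CLOSURE({[S' → . S]}), then GOTO on every symbol after a dot until no new states appear). It has 10 states:
  I0: { [A → . f d B], [S → . A], [S → .], [S' → . S] }  — shift, reduce
  I1: { [S → A .] }  — reduce
  I2: { [S' → S .] }  — accept
  I3: { [A → f . d B] }  — shift
  I4: { [A → . f d B], [A → f d . B], [B → . A], [B → . f S d] }  — shift
  I5: { [B → A .] }  — reduce
  I6: { [A → f d B .] }  — reduce
  I7: { [A → . f d B], [A → f . d B], [B → f . S d], [S → . A], [S → .] }  — shift, reduce
  I8: { [B → f S . d] }  — shift
  I9: { [B → f S d .] }  — reduce

I0 contains reduce item [S → .] and shift item [A → . f d B] — shift-reduce conflict.
I7 contains reduce item [S → .] and shift items [A → . f d B], [A → f . d B] — shift-reduce conflict.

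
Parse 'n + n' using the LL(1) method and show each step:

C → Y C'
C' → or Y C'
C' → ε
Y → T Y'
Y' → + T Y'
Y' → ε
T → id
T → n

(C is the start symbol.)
LL(1) parsing maintains a stack (initially the start symbol over $) and the input. At each step: if the stack top is a terminal, match it against the current input token; if it is a non-terminal N, replace it with the RHS of M[N, lookahead] (the unique production whose predict set contains the lookahead).

Stack is shown with the top on the left.

Stack        Input    Action
----------------------------
C $          n + n $  output C → Y C'
Y C' $       n + n $  output Y → T Y'
T Y' C' $    n + n $  output T → n
n Y' C' $    n + n $  match 'n'
Y' C' $      + n $    output Y' → + T Y'
+ T Y' C' $  + n $    match '+'
T Y' C' $    n $      output T → n
n Y' C' $    n $      match 'n'
Y' C' $      $        output Y' → ε
C' $         $        output C' → ε
$            $        accept

The string is accepted.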